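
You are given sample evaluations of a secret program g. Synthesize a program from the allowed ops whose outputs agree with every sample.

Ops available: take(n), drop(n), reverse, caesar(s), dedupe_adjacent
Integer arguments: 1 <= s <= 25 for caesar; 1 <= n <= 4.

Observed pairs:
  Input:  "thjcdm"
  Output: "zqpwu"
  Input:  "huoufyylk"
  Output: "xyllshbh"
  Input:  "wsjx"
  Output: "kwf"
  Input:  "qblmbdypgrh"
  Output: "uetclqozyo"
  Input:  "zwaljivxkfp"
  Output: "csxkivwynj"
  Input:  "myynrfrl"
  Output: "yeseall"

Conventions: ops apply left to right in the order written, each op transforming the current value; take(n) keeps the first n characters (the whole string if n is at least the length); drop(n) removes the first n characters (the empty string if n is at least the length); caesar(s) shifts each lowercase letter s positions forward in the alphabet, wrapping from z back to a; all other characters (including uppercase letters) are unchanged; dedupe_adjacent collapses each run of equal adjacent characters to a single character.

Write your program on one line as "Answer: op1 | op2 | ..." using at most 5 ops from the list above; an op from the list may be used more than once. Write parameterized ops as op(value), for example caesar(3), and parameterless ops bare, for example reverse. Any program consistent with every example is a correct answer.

drop(1) | caesar(3) | caesar(9) | reverse | caesar(1)

Check, running the answer program on each example:
  "thjcdm" -> "hjcdm" -> "kmfgp" -> "tvopy" -> "ypovt" -> "zqpwu"
  "huoufyylk" -> "uoufyylk" -> "xrxibbon" -> "gagrkkxw" -> "wxkkrgag" -> "xyllshbh"
  "wsjx" -> "sjx" -> "vma" -> "evj" -> "jve" -> "kwf"
  "qblmbdypgrh" -> "blmbdypgrh" -> "eopegbsjuk" -> "nxynpkbsdt" -> "tdsbkpnyxn" -> "uetclqozyo"
  "zwaljivxkfp" -> "waljivxkfp" -> "zdomlyanis" -> "imxvuhjwrb" -> "brwjhuvxmi" -> "csxkivwynj"
  "myynrfrl" -> "yynrfrl" -> "bbquiuo" -> "kkzdrdx" -> "xdrdzkk" -> "yeseall"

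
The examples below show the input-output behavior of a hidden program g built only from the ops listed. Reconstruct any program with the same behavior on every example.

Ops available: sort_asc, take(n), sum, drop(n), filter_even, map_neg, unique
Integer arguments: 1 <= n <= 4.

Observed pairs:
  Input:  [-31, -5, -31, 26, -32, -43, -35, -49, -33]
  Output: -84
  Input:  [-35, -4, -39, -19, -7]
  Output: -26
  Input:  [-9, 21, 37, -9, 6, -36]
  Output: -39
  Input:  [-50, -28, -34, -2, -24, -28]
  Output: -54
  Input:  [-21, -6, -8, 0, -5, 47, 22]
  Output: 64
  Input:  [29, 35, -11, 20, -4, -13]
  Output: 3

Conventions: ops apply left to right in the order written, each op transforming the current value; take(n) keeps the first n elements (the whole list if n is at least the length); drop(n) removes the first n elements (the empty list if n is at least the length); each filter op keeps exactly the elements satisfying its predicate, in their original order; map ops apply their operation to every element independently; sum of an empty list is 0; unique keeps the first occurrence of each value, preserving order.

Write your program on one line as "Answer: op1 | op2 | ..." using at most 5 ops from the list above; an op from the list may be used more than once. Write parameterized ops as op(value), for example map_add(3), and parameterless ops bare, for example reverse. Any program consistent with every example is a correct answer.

drop(3) | take(4) | sort_asc | sum

Check, running the answer program on each example:
  [-31, -5, -31, 26, -32, -43, -35, -49, -33] -> [26, -32, -43, -35, -49, -33] -> [26, -32, -43, -35] -> [-43, -35, -32, 26] -> -84
  [-35, -4, -39, -19, -7] -> [-19, -7] -> [-19, -7] -> [-19, -7] -> -26
  [-9, 21, 37, -9, 6, -36] -> [-9, 6, -36] -> [-9, 6, -36] -> [-36, -9, 6] -> -39
  [-50, -28, -34, -2, -24, -28] -> [-2, -24, -28] -> [-2, -24, -28] -> [-28, -24, -2] -> -54
  [-21, -6, -8, 0, -5, 47, 22] -> [0, -5, 47, 22] -> [0, -5, 47, 22] -> [-5, 0, 22, 47] -> 64
  [29, 35, -11, 20, -4, -13] -> [20, -4, -13] -> [20, -4, -13] -> [-13, -4, 20] -> 3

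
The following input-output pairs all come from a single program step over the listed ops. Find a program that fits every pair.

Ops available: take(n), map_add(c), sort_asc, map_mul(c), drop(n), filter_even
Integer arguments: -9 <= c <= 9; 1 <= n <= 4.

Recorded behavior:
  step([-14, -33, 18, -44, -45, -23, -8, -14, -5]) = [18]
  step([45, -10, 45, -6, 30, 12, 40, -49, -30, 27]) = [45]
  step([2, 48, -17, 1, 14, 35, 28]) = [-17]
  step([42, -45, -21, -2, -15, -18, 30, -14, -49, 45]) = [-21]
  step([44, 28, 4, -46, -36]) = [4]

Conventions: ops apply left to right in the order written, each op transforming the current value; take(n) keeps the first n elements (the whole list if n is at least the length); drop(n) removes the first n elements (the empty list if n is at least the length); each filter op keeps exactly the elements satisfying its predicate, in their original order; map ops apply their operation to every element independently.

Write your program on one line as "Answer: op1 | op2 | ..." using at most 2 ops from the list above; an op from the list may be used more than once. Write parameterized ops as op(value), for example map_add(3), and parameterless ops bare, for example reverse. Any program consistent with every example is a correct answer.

take(3) | drop(2)

Check, running the answer program on each example:
  [-14, -33, 18, -44, -45, -23, -8, -14, -5] -> [-14, -33, 18] -> [18]
  [45, -10, 45, -6, 30, 12, 40, -49, -30, 27] -> [45, -10, 45] -> [45]
  [2, 48, -17, 1, 14, 35, 28] -> [2, 48, -17] -> [-17]
  [42, -45, -21, -2, -15, -18, 30, -14, -49, 45] -> [42, -45, -21] -> [-21]
  [44, 28, 4, -46, -36] -> [44, 28, 4] -> [4]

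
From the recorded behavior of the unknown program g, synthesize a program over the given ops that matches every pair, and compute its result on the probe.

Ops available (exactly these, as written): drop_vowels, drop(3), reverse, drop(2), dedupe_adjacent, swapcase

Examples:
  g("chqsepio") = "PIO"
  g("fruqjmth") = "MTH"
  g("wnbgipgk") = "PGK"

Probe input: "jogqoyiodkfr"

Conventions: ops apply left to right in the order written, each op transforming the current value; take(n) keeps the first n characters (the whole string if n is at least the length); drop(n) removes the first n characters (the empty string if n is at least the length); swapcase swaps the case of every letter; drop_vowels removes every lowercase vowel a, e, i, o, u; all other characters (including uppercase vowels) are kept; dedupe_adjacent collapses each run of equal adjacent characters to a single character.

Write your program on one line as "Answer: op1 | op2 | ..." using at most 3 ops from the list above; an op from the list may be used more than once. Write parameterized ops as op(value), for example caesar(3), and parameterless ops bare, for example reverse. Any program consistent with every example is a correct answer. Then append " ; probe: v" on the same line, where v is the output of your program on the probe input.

drop(3) | swapcase | drop(2) ; probe: "YIODKFR"

Check, running the answer program on each example:
  "chqsepio" -> "sepio" -> "SEPIO" -> "PIO"
  "fruqjmth" -> "qjmth" -> "QJMTH" -> "MTH"
  "wnbgipgk" -> "gipgk" -> "GIPGK" -> "PGK"
  probe: "jogqoyiodkfr" -> "qoyiodkfr" -> "QOYIODKFR" -> "YIODKFR"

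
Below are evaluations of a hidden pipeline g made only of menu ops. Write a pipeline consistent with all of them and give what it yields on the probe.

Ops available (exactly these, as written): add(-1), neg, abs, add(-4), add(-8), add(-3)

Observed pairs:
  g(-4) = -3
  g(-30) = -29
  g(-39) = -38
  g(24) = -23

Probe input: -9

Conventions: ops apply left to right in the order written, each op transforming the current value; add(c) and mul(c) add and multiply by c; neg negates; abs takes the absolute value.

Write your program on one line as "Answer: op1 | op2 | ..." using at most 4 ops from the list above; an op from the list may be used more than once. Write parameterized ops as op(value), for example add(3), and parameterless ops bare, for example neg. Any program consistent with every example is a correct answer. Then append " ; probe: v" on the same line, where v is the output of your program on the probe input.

abs | add(-1) | neg ; probe: -8

Check, running the answer program on each example:
  -4 -> 4 -> 3 -> -3
  -30 -> 30 -> 29 -> -29
  -39 -> 39 -> 38 -> -38
  24 -> 24 -> 23 -> -23
  probe: -9 -> 9 -> 8 -> -8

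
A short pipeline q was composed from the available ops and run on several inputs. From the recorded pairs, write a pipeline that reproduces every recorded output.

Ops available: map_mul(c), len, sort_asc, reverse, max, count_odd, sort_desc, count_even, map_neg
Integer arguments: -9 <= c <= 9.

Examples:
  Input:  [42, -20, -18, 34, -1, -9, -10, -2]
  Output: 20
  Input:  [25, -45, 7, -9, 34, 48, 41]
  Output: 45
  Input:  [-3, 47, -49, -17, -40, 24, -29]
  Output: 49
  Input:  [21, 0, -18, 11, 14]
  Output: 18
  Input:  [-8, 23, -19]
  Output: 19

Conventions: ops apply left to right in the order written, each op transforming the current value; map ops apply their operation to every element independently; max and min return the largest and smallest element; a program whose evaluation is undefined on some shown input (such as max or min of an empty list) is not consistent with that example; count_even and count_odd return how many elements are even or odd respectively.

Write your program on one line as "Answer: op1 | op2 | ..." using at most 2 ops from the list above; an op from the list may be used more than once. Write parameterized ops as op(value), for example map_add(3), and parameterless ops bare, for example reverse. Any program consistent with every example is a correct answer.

map_neg | max

Check, running the answer program on each example:
  [42, -20, -18, 34, -1, -9, -10, -2] -> [-42, 20, 18, -34, 1, 9, 10, 2] -> 20
  [25, -45, 7, -9, 34, 48, 41] -> [-25, 45, -7, 9, -34, -48, -41] -> 45
  [-3, 47, -49, -17, -40, 24, -29] -> [3, -47, 49, 17, 40, -24, 29] -> 49
  [21, 0, -18, 11, 14] -> [-21, 0, 18, -11, -14] -> 18
  [-8, 23, -19] -> [8, -23, 19] -> 19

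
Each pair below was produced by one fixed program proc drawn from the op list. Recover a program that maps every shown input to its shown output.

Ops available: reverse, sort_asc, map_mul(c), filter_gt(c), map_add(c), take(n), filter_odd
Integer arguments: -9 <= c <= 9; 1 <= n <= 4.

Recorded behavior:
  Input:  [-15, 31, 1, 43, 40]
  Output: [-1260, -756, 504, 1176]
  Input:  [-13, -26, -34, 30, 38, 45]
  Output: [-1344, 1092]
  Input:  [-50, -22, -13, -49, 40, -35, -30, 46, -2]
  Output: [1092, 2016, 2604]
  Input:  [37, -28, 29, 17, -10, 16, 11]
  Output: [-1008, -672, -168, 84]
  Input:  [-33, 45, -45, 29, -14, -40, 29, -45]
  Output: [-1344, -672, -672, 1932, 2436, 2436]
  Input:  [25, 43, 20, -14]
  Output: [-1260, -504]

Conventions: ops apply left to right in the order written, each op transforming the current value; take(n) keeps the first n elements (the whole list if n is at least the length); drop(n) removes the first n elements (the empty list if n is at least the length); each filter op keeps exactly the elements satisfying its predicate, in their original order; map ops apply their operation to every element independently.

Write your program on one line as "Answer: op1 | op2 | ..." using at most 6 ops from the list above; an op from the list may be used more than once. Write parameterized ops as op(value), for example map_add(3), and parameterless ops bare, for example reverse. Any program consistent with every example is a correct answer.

filter_odd | map_add(-6) | map_add(-7) | map_mul(-7) | sort_asc | map_mul(6)

Check, running the answer program on each example:
  [-15, 31, 1, 43, 40] -> [-15, 31, 1, 43] -> [-21, 25, -5, 37] -> [-28, 18, -12, 30] -> [196, -126, 84, -210] -> [-210, -126, 84, 196] -> [-1260, -756, 504, 1176]
  [-13, -26, -34, 30, 38, 45] -> [-13, 45] -> [-19, 39] -> [-26, 32] -> [182, -224] -> [-224, 182] -> [-1344, 1092]
  [-50, -22, -13, -49, 40, -35, -30, 46, -2] -> [-13, -49, -35] -> [-19, -55, -41] -> [-26, -62, -48] -> [182, 434, 336] -> [182, 336, 434] -> [1092, 2016, 2604]
  [37, -28, 29, 17, -10, 16, 11] -> [37, 29, 17, 11] -> [31, 23, 11, 5] -> [24, 16, 4, -2] -> [-168, -112, -28, 14] -> [-168, -112, -28, 14] -> [-1008, -672, -168, 84]
  [-33, 45, -45, 29, -14, -40, 29, -45] -> [-33, 45, -45, 29, 29, -45] -> [-39, 39, -51, 23, 23, -51] -> [-46, 32, -58, 16, 16, -58] -> [322, -224, 406, -112, -112, 406] -> [-224, -112, -112, 322, 406, 406] -> [-1344, -672, -672, 1932, 2436, 2436]
  [25, 43, 20, -14] -> [25, 43] -> [19, 37] -> [12, 30] -> [-84, -210] -> [-210, -84] -> [-1260, -504]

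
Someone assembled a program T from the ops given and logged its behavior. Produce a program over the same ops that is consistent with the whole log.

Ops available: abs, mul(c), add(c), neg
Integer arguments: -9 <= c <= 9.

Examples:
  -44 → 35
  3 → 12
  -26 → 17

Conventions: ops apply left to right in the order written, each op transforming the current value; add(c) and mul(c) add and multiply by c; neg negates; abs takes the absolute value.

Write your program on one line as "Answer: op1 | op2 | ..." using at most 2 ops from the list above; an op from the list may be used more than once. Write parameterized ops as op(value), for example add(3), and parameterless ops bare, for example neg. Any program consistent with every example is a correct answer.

add(9) | abs

Check, running the answer program on each example:
  -44 -> -35 -> 35
  3 -> 12 -> 12
  -26 -> -17 -> 17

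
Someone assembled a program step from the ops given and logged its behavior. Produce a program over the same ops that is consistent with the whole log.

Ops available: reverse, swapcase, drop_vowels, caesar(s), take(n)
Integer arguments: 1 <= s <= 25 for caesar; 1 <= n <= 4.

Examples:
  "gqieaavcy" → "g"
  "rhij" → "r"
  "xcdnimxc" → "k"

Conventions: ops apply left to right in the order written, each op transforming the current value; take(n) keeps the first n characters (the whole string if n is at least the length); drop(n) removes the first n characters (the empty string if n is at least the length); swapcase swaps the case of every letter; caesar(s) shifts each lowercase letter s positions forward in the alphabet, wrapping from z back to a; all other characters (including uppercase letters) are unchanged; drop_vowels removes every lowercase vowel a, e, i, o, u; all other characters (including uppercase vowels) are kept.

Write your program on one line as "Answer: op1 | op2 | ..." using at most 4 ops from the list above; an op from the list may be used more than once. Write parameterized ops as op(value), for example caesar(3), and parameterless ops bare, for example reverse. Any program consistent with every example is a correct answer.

reverse | take(1) | caesar(8)

Check, running the answer program on each example:
  "gqieaavcy" -> "ycvaaeiqg" -> "y" -> "g"
  "rhij" -> "jihr" -> "j" -> "r"
  "xcdnimxc" -> "cxmindcx" -> "c" -> "k"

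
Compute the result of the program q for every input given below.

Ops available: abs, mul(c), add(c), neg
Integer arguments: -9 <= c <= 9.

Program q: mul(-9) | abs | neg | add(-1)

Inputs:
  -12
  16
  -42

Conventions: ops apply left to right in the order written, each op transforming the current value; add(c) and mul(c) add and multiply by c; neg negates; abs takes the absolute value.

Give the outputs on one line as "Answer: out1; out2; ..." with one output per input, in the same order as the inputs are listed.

-109; -145; -379

Execution, op by op:
  -12 -> 108 -> 108 -> -108 -> -109
  16 -> -144 -> 144 -> -144 -> -145
  -42 -> 378 -> 378 -> -378 -> -379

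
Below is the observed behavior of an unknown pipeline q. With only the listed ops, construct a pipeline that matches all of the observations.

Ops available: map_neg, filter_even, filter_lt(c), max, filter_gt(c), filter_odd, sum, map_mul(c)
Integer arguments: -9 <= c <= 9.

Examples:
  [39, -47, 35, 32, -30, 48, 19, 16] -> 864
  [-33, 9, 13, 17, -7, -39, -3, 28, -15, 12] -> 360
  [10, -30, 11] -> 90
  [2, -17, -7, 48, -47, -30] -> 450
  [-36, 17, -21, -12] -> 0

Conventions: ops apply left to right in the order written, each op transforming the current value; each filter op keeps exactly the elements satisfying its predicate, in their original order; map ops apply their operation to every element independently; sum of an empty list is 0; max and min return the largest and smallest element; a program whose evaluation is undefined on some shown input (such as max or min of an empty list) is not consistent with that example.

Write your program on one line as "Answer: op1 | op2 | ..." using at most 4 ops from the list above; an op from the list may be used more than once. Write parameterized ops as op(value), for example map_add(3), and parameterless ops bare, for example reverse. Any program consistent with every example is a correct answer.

map_mul(9) | filter_even | filter_gt(-3) | sum

Check, running the answer program on each example:
  [39, -47, 35, 32, -30, 48, 19, 16] -> [351, -423, 315, 288, -270, 432, 171, 144] -> [288, -270, 432, 144] -> [288, 432, 144] -> 864
  [-33, 9, 13, 17, -7, -39, -3, 28, -15, 12] -> [-297, 81, 117, 153, -63, -351, -27, 252, -135, 108] -> [252, 108] -> [252, 108] -> 360
  [10, -30, 11] -> [90, -270, 99] -> [90, -270] -> [90] -> 90
  [2, -17, -7, 48, -47, -30] -> [18, -153, -63, 432, -423, -270] -> [18, 432, -270] -> [18, 432] -> 450
  [-36, 17, -21, -12] -> [-324, 153, -189, -108] -> [-324, -108] -> [] -> 0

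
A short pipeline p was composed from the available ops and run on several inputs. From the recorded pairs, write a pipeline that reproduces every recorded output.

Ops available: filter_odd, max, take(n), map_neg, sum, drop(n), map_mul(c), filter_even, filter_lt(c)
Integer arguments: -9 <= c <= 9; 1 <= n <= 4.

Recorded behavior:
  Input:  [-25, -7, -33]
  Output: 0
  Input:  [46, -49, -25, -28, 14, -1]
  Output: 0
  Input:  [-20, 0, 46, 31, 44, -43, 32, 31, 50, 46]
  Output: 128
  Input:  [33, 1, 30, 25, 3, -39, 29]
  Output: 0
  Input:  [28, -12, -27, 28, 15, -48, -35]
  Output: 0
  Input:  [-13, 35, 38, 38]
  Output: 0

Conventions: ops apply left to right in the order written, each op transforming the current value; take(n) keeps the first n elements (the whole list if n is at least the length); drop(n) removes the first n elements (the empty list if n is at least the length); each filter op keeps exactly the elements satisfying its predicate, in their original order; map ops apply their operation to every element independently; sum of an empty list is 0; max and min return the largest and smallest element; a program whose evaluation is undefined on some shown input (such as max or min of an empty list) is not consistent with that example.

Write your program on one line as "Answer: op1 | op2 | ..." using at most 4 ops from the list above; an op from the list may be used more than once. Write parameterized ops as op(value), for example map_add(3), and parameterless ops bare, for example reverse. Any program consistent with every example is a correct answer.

drop(3) | drop(3) | filter_even | sum

Check, running the answer program on each example:
  [-25, -7, -33] -> [] -> [] -> [] -> 0
  [46, -49, -25, -28, 14, -1] -> [-28, 14, -1] -> [] -> [] -> 0
  [-20, 0, 46, 31, 44, -43, 32, 31, 50, 46] -> [31, 44, -43, 32, 31, 50, 46] -> [32, 31, 50, 46] -> [32, 50, 46] -> 128
  [33, 1, 30, 25, 3, -39, 29] -> [25, 3, -39, 29] -> [29] -> [] -> 0
  [28, -12, -27, 28, 15, -48, -35] -> [28, 15, -48, -35] -> [-35] -> [] -> 0
  [-13, 35, 38, 38] -> [38] -> [] -> [] -> 0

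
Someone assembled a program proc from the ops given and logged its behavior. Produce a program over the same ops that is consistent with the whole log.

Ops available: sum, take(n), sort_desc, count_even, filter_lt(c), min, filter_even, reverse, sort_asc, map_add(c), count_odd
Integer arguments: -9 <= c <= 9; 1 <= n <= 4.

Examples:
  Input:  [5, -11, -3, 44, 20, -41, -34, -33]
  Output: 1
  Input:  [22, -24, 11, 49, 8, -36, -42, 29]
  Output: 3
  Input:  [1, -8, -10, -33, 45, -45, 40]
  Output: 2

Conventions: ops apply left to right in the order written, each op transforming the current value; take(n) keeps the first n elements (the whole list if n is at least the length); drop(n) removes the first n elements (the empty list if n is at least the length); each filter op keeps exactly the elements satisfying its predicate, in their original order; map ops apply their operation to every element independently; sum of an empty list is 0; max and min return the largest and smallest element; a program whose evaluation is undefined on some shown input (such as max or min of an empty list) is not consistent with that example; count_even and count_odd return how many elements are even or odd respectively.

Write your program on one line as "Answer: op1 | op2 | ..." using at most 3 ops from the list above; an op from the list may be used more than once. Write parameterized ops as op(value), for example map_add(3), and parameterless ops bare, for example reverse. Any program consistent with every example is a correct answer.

filter_lt(1) | count_even

Check, running the answer program on each example:
  [5, -11, -3, 44, 20, -41, -34, -33] -> [-11, -3, -41, -34, -33] -> 1
  [22, -24, 11, 49, 8, -36, -42, 29] -> [-24, -36, -42] -> 3
  [1, -8, -10, -33, 45, -45, 40] -> [-8, -10, -33, -45] -> 2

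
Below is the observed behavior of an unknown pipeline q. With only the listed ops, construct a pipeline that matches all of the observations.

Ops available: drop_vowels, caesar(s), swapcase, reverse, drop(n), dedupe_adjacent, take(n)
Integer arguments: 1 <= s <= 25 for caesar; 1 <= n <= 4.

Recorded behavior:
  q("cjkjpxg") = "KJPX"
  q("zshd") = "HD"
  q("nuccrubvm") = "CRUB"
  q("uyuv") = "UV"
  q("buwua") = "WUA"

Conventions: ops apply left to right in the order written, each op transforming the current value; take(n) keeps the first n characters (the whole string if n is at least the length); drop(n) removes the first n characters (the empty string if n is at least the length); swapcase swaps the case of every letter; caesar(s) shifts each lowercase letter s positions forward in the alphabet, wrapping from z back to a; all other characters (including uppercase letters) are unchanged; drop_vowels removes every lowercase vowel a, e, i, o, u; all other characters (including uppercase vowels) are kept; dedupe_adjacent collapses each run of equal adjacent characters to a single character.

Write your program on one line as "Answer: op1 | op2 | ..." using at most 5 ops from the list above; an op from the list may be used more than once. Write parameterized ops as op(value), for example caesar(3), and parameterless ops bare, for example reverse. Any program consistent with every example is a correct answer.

dedupe_adjacent | drop(2) | swapcase | take(4)

Check, running the answer program on each example:
  "cjkjpxg" -> "cjkjpxg" -> "kjpxg" -> "KJPXG" -> "KJPX"
  "zshd" -> "zshd" -> "hd" -> "HD" -> "HD"
  "nuccrubvm" -> "nucrubvm" -> "crubvm" -> "CRUBVM" -> "CRUB"
  "uyuv" -> "uyuv" -> "uv" -> "UV" -> "UV"
  "buwua" -> "buwua" -> "wua" -> "WUA" -> "WUA"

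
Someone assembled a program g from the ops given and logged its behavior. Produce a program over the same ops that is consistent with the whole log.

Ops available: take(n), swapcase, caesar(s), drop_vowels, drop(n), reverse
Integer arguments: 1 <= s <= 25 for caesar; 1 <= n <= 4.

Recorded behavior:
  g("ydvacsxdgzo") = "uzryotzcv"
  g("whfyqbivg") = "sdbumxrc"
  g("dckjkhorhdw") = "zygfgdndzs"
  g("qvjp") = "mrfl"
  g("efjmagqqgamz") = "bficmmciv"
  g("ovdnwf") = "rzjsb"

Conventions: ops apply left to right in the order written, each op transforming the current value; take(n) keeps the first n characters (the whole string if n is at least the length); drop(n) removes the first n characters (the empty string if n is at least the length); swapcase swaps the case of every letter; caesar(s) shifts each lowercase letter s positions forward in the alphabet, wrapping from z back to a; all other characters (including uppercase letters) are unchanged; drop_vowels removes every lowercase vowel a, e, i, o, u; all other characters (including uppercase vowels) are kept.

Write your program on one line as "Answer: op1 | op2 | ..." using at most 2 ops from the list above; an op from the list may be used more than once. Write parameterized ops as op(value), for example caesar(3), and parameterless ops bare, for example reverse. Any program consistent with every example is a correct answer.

drop_vowels | caesar(22)

Check, running the answer program on each example:
  "ydvacsxdgzo" -> "ydvcsxdgz" -> "uzryotzcv"
  "whfyqbivg" -> "whfyqbvg" -> "sdbumxrc"
  "dckjkhorhdw" -> "dckjkhrhdw" -> "zygfgdndzs"
  "qvjp" -> "qvjp" -> "mrfl"
  "efjmagqqgamz" -> "fjmgqqgmz" -> "bficmmciv"
  "ovdnwf" -> "vdnwf" -> "rzjsb"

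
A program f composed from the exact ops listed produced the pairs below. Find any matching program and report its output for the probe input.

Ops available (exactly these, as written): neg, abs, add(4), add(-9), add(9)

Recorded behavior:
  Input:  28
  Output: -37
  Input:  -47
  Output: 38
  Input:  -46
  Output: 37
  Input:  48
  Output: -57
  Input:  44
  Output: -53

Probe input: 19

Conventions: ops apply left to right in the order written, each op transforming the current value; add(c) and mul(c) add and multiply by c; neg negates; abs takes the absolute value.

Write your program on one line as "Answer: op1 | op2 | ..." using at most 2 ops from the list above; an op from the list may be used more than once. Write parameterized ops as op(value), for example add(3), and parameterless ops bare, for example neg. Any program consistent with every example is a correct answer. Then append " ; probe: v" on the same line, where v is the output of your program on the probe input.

add(9) | neg ; probe: -28

Check, running the answer program on each example:
  28 -> 37 -> -37
  -47 -> -38 -> 38
  -46 -> -37 -> 37
  48 -> 57 -> -57
  44 -> 53 -> -53
  probe: 19 -> 28 -> -28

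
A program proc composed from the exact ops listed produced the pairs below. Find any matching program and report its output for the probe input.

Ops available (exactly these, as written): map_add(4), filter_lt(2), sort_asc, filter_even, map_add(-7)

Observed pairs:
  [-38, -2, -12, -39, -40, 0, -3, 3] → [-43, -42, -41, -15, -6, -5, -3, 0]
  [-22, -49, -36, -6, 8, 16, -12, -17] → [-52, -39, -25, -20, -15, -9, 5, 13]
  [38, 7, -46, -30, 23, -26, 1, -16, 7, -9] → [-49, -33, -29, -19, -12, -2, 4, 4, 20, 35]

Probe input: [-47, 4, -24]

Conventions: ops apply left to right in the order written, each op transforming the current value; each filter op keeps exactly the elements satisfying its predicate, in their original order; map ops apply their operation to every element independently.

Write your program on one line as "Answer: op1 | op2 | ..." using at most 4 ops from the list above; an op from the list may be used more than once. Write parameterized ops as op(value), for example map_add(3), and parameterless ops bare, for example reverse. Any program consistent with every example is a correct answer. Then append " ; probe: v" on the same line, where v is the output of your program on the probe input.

sort_asc | map_add(-7) | map_add(4) ; probe: [-50, -27, 1]

Check, running the answer program on each example:
  [-38, -2, -12, -39, -40, 0, -3, 3] -> [-40, -39, -38, -12, -3, -2, 0, 3] -> [-47, -46, -45, -19, -10, -9, -7, -4] -> [-43, -42, -41, -15, -6, -5, -3, 0]
  [-22, -49, -36, -6, 8, 16, -12, -17] -> [-49, -36, -22, -17, -12, -6, 8, 16] -> [-56, -43, -29, -24, -19, -13, 1, 9] -> [-52, -39, -25, -20, -15, -9, 5, 13]
  [38, 7, -46, -30, 23, -26, 1, -16, 7, -9] -> [-46, -30, -26, -16, -9, 1, 7, 7, 23, 38] -> [-53, -37, -33, -23, -16, -6, 0, 0, 16, 31] -> [-49, -33, -29, -19, -12, -2, 4, 4, 20, 35]
  probe: [-47, 4, -24] -> [-47, -24, 4] -> [-54, -31, -3] -> [-50, -27, 1]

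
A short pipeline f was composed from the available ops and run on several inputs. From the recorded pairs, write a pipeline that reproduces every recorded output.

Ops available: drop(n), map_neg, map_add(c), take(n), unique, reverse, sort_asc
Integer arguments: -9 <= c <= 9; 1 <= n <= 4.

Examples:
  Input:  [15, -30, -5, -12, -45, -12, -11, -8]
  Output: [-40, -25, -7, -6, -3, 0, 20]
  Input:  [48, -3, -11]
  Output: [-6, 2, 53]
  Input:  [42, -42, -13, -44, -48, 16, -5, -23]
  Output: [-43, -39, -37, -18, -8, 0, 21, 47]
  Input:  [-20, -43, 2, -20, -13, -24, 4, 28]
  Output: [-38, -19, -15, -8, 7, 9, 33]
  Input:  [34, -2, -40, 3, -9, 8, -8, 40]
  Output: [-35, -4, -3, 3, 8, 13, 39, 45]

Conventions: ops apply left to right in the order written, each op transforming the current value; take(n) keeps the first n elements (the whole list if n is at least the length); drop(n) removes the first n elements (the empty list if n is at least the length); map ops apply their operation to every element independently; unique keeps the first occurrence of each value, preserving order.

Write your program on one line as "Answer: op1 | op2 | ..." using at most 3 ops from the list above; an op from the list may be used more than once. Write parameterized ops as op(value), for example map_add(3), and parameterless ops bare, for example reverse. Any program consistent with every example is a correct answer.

sort_asc | unique | map_add(5)

Check, running the answer program on each example:
  [15, -30, -5, -12, -45, -12, -11, -8] -> [-45, -30, -12, -12, -11, -8, -5, 15] -> [-45, -30, -12, -11, -8, -5, 15] -> [-40, -25, -7, -6, -3, 0, 20]
  [48, -3, -11] -> [-11, -3, 48] -> [-11, -3, 48] -> [-6, 2, 53]
  [42, -42, -13, -44, -48, 16, -5, -23] -> [-48, -44, -42, -23, -13, -5, 16, 42] -> [-48, -44, -42, -23, -13, -5, 16, 42] -> [-43, -39, -37, -18, -8, 0, 21, 47]
  [-20, -43, 2, -20, -13, -24, 4, 28] -> [-43, -24, -20, -20, -13, 2, 4, 28] -> [-43, -24, -20, -13, 2, 4, 28] -> [-38, -19, -15, -8, 7, 9, 33]
  [34, -2, -40, 3, -9, 8, -8, 40] -> [-40, -9, -8, -2, 3, 8, 34, 40] -> [-40, -9, -8, -2, 3, 8, 34, 40] -> [-35, -4, -3, 3, 8, 13, 39, 45]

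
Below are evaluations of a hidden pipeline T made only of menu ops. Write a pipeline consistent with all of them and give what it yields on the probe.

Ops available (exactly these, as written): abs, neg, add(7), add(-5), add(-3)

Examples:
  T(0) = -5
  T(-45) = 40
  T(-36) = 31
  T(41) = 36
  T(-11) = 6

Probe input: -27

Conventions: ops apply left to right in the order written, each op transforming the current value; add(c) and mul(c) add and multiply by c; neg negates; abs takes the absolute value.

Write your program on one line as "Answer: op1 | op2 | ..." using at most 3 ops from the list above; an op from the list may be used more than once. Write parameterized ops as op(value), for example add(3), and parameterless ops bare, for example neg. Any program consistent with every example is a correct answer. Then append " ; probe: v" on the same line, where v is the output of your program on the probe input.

abs | add(-5) ; probe: 22

Check, running the answer program on each example:
  0 -> 0 -> -5
  -45 -> 45 -> 40
  -36 -> 36 -> 31
  41 -> 41 -> 36
  -11 -> 11 -> 6
  probe: -27 -> 27 -> 22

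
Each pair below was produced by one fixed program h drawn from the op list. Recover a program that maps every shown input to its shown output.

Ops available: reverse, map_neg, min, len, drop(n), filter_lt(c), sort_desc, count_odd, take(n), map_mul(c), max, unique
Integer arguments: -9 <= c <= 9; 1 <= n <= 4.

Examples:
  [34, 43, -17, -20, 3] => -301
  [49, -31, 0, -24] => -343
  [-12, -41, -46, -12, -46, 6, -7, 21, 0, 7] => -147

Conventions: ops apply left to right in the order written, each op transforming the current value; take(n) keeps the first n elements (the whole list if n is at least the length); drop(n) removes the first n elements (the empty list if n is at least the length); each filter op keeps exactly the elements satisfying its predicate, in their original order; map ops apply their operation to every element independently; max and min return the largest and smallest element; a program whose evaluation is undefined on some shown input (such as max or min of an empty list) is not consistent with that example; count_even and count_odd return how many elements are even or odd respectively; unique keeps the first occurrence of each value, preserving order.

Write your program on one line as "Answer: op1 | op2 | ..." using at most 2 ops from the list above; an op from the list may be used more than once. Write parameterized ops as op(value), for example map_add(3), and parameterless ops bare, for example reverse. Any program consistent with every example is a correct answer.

map_mul(-7) | min

Check, running the answer program on each example:
  [34, 43, -17, -20, 3] -> [-238, -301, 119, 140, -21] -> -301
  [49, -31, 0, -24] -> [-343, 217, 0, 168] -> -343
  [-12, -41, -46, -12, -46, 6, -7, 21, 0, 7] -> [84, 287, 322, 84, 322, -42, 49, -147, 0, -49] -> -147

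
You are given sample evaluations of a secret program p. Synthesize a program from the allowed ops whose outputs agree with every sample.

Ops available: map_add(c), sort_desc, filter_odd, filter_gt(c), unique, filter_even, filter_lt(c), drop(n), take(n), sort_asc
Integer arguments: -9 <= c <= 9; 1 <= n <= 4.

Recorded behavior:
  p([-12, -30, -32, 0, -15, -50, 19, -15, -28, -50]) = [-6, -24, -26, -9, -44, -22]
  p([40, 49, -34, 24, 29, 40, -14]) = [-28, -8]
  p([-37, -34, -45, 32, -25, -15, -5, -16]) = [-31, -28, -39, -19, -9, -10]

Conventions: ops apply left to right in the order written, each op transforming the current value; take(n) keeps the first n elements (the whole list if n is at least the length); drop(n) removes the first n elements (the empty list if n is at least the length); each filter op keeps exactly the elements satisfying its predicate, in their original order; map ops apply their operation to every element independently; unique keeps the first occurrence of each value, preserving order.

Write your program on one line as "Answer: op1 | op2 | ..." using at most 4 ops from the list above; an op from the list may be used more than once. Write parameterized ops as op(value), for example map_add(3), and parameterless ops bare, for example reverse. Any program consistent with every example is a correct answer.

filter_lt(1) | filter_lt(-8) | map_add(6) | unique

Check, running the answer program on each example:
  [-12, -30, -32, 0, -15, -50, 19, -15, -28, -50] -> [-12, -30, -32, 0, -15, -50, -15, -28, -50] -> [-12, -30, -32, -15, -50, -15, -28, -50] -> [-6, -24, -26, -9, -44, -9, -22, -44] -> [-6, -24, -26, -9, -44, -22]
  [40, 49, -34, 24, 29, 40, -14] -> [-34, -14] -> [-34, -14] -> [-28, -8] -> [-28, -8]
  [-37, -34, -45, 32, -25, -15, -5, -16] -> [-37, -34, -45, -25, -15, -5, -16] -> [-37, -34, -45, -25, -15, -16] -> [-31, -28, -39, -19, -9, -10] -> [-31, -28, -39, -19, -9, -10]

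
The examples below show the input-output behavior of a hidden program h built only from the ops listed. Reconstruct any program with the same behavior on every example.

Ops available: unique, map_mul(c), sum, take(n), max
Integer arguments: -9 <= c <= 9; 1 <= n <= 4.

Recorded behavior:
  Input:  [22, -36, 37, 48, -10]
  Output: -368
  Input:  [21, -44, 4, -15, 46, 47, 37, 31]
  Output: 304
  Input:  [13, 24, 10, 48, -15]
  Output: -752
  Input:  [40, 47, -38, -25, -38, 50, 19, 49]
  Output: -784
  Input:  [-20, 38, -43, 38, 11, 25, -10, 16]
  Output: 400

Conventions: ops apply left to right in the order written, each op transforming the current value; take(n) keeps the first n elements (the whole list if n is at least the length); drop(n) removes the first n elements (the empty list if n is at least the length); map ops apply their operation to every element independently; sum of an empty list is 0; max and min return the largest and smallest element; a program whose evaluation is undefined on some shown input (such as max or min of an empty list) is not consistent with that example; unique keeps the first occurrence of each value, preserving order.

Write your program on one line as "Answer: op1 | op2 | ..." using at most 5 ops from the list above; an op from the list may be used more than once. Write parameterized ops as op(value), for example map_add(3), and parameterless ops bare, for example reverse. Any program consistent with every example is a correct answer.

map_mul(-8) | map_mul(2) | unique | take(3) | sum

Check, running the answer program on each example:
  [22, -36, 37, 48, -10] -> [-176, 288, -296, -384, 80] -> [-352, 576, -592, -768, 160] -> [-352, 576, -592, -768, 160] -> [-352, 576, -592] -> -368
  [21, -44, 4, -15, 46, 47, 37, 31] -> [-168, 352, -32, 120, -368, -376, -296, -248] -> [-336, 704, -64, 240, -736, -752, -592, -496] -> [-336, 704, -64, 240, -736, -752, -592, -496] -> [-336, 704, -64] -> 304
  [13, 24, 10, 48, -15] -> [-104, -192, -80, -384, 120] -> [-208, -384, -160, -768, 240] -> [-208, -384, -160, -768, 240] -> [-208, -384, -160] -> -752
  [40, 47, -38, -25, -38, 50, 19, 49] -> [-320, -376, 304, 200, 304, -400, -152, -392] -> [-640, -752, 608, 400, 608, -800, -304, -784] -> [-640, -752, 608, 400, -800, -304, -784] -> [-640, -752, 608] -> -784
  [-20, 38, -43, 38, 11, 25, -10, 16] -> [160, -304, 344, -304, -88, -200, 80, -128] -> [320, -608, 688, -608, -176, -400, 160, -256] -> [320, -608, 688, -176, -400, 160, -256] -> [320, -608, 688] -> 400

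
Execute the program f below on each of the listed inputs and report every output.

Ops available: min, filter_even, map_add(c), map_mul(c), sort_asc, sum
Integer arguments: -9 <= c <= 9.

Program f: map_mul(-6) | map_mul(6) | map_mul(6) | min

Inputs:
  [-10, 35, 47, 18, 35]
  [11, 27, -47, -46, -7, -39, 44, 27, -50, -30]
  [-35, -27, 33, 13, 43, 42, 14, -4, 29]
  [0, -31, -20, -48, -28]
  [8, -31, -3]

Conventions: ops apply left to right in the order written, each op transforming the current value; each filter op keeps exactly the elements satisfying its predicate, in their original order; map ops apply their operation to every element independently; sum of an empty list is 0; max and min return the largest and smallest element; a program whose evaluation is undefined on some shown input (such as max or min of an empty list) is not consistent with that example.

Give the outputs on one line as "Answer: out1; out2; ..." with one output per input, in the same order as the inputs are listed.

Execution, op by op:
  [-10, 35, 47, 18, 35] -> [60, -210, -282, -108, -210] -> [360, -1260, -1692, -648, -1260] -> [2160, -7560, -10152, -3888, -7560] -> -10152
  [11, 27, -47, -46, -7, -39, 44, 27, -50, -30] -> [-66, -162, 282, 276, 42, 234, -264, -162, 300, 180] -> [-396, -972, 1692, 1656, 252, 1404, -1584, -972, 1800, 1080] -> [-2376, -5832, 10152, 9936, 1512, 8424, -9504, -5832, 10800, 6480] -> -9504
  [-35, -27, 33, 13, 43, 42, 14, -4, 29] -> [210, 162, -198, -78, -258, -252, -84, 24, -174] -> [1260, 972, -1188, -468, -1548, -1512, -504, 144, -1044] -> [7560, 5832, -7128, -2808, -9288, -9072, -3024, 864, -6264] -> -9288
  [0, -31, -20, -48, -28] -> [0, 186, 120, 288, 168] -> [0, 1116, 720, 1728, 1008] -> [0, 6696, 4320, 10368, 6048] -> 0
  [8, -31, -3] -> [-48, 186, 18] -> [-288, 1116, 108] -> [-1728, 6696, 648] -> -1728

-10152; -9504; -9288; 0; -1728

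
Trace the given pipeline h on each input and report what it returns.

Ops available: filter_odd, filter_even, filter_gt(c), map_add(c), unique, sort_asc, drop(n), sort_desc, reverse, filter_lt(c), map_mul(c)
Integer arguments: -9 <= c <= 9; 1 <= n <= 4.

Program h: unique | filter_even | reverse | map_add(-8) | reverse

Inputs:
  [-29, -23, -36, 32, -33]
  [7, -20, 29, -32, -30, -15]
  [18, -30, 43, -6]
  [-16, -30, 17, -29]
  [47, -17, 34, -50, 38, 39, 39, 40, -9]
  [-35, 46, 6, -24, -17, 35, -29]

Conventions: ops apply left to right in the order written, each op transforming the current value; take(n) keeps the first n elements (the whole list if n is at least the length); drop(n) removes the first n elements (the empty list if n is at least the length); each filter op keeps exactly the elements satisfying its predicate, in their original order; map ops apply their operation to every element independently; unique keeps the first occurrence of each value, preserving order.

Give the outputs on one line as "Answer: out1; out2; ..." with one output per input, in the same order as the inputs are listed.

Execution, op by op:
  [-29, -23, -36, 32, -33] -> [-29, -23, -36, 32, -33] -> [-36, 32] -> [32, -36] -> [24, -44] -> [-44, 24]
  [7, -20, 29, -32, -30, -15] -> [7, -20, 29, -32, -30, -15] -> [-20, -32, -30] -> [-30, -32, -20] -> [-38, -40, -28] -> [-28, -40, -38]
  [18, -30, 43, -6] -> [18, -30, 43, -6] -> [18, -30, -6] -> [-6, -30, 18] -> [-14, -38, 10] -> [10, -38, -14]
  [-16, -30, 17, -29] -> [-16, -30, 17, -29] -> [-16, -30] -> [-30, -16] -> [-38, -24] -> [-24, -38]
  [47, -17, 34, -50, 38, 39, 39, 40, -9] -> [47, -17, 34, -50, 38, 39, 40, -9] -> [34, -50, 38, 40] -> [40, 38, -50, 34] -> [32, 30, -58, 26] -> [26, -58, 30, 32]
  [-35, 46, 6, -24, -17, 35, -29] -> [-35, 46, 6, -24, -17, 35, -29] -> [46, 6, -24] -> [-24, 6, 46] -> [-32, -2, 38] -> [38, -2, -32]

[-44, 24]; [-28, -40, -38]; [10, -38, -14]; [-24, -38]; [26, -58, 30, 32]; [38, -2, -32]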